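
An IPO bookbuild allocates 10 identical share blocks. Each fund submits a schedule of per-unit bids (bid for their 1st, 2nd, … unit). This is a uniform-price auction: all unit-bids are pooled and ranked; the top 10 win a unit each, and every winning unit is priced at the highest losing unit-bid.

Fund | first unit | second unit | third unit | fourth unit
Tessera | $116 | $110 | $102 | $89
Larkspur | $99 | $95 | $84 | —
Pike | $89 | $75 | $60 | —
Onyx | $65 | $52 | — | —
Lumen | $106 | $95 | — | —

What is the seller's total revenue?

All unit-bids, highest first — top 10: 116 (Tessera-1), 110 (Tessera-2), 106 (Lumen-1), 102 (Tessera-3), 99 (Larkspur-1), 95 (Larkspur-2), 95 (Lumen-2), 89 (Tessera-4), 89 (Pike-1), 84 (Larkspur-3)
Highest rejected unit-bid = $75.
Allocation: Larkspur 3, Lumen 2, Pike 1, Tessera 4. Every unit priced at $75.
Revenue = 10 × 75 = $750.

Total revenue: $750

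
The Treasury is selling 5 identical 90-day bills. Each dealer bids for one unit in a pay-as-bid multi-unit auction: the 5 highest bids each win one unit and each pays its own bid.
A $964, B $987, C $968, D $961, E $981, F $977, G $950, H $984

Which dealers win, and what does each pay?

Sorting: 987 (B), 984 (H), 981 (E), 977 (F), 968 (C), 964 (A), 961 (D), …
The 5 highest are B, H, E, F, C.
Each winner pays its own bid: B $987, H $984, E $981, F $977, C $968.

B $987, H $984, E $981, F $977, C $968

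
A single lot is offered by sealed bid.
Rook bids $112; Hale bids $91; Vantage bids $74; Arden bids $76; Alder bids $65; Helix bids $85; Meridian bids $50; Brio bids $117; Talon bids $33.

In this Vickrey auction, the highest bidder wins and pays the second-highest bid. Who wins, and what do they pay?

Brio pays $112

Vickrey auction: the highest bidder wins and pays the second-highest bid.
Bids ranked: 117 (Brio) > 112 (Rook) > 91 (Hale) > 85 (Helix) > 76 (Arden) > 74 (Vantage) > …
Brio is highest; pays the second-highest bid, $112.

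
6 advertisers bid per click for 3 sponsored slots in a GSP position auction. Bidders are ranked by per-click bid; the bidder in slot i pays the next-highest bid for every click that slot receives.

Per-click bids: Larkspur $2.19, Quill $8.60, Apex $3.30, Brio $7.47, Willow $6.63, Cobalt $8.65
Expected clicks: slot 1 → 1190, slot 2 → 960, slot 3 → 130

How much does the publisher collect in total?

Total revenue: $18267.10

Per-click bids in order: $8.65 (Cobalt) > $8.60 (Quill) > $7.47 (Brio) > $6.63 (Willow) > …
Slot 1: Cobalt pays $8.60 × 1190 = $10234.00
Slot 2: Quill pays $7.47 × 960 = $7171.20
Slot 3: Brio pays $6.63 × 130 = $861.90
Total = $18267.10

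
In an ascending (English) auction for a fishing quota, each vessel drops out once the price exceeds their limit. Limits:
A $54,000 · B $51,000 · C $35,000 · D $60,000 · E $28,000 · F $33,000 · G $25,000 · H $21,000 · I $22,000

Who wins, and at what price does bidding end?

D wins at $54,000

Limits in order: 60,000 (D) > 54,000 (A) > 51,000 (B) > 35,000 (C) > 33,000 (F) > 28,000 (E) > …
A is the last rival to drop out, at $54,000; D remains and wins at that price.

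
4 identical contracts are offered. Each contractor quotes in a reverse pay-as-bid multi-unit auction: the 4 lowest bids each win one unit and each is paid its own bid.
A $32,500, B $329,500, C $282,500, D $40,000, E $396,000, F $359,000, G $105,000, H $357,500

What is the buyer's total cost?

Sorting: 32,500 (A), 40,000 (D), 105,000 (G), 282,500 (C), 329,500 (B), 357,500 (H), …
Winners (4 units): A, D, G, C.
Total cost = 32,500 + 40,000 + 105,000 + 282,500 = $460,000.

Total cost: $460,000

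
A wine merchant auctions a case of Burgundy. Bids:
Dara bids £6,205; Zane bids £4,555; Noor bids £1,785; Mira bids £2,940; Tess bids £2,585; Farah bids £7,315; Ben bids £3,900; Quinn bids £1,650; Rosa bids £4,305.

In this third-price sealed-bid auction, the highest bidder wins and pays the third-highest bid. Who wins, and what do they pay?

Rule: the highest bidder wins and pays the third-highest bid.
Bids ranked: 7,315 (Farah) > 6,205 (Dara) > 4,555 (Zane) > 4,305 (Rosa) > 3,900 (Ben) > 2,940 (Mira) > …
Farah is highest; pays the third-highest bid, £4,555.

Farah pays £4,555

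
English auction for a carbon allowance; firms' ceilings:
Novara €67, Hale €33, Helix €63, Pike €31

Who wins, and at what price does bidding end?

Rule: the price rises until one bidder remains; the winner pays the price at which the last rival dropped out.
Limits ranked: 67 (Novara) > 63 (Helix) > 33 (Hale) > 31 (Pike)
Helix is the last rival to drop out, at €63; Novara remains and wins at that price.

Novara wins at €63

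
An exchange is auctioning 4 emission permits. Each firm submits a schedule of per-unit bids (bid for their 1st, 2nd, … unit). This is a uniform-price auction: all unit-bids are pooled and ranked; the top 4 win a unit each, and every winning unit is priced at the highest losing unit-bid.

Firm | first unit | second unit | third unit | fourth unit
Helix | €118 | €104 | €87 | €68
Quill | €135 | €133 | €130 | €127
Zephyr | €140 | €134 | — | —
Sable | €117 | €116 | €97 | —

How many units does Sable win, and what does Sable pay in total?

Sable: 0 units, pays €0

Pooled unit-bids ranked (top 4): 140 (Zephyr-1), 135 (Quill-1), 134 (Zephyr-2), 133 (Quill-2)
The (k+1)-th unit-bid is €130.
Sable wins 0 unit(s) at €130 each.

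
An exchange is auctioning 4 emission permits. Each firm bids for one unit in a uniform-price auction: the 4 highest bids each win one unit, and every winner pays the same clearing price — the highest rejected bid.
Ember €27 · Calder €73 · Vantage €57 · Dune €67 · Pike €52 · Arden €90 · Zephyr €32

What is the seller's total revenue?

Sorting: 90 (Arden), 73 (Calder), 67 (Dune), 57 (Vantage), 52 (Pike), 32 (Zephyr), …
The 4 highest are Arden, Calder, Dune, Vantage.
First losing bid is Pike's €52, which sets the uniform price.
Total revenue = 4 × €52 = €208.

Total revenue: €208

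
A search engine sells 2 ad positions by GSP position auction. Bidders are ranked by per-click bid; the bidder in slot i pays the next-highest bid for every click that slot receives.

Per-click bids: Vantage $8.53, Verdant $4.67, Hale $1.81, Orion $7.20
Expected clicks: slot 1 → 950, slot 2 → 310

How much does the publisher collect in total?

Ranked by bid: $8.53 (Vantage) > $7.20 (Orion) > $4.67 (Verdant) > …
Slot 1: Vantage pays $7.20 × 950 = $6840.00
Slot 2: Orion pays $4.67 × 310 = $1447.70
Total = $8287.70

Total revenue: $8287.70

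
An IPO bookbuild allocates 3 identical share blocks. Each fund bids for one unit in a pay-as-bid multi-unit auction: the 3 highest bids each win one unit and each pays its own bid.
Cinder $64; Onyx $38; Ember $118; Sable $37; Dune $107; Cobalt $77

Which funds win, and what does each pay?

Ember $118, Dune $107, Cobalt $77

Bids ranked high→low: 118 (Ember), 107 (Dune), 77 (Cobalt), 64 (Cinder), 38 (Onyx), …
Winners (3 units): Ember, Dune, Cobalt.
Each winner pays its own bid: Ember $118, Dune $107, Cobalt $77.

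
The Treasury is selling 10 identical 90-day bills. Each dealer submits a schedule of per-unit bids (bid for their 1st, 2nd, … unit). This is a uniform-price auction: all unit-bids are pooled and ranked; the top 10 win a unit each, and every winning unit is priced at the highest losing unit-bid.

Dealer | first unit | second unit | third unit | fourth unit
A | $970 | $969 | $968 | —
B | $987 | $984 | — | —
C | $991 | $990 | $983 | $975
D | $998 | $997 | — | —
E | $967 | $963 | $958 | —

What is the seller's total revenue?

Total revenue: $9,680

Merging the schedules and taking the best 10: 998 (D-1), 997 (D-2), 991 (C-1), 990 (C-2), 987 (B-1), 984 (B-2), 983 (C-3), 975 (C-4), 970 (A-1), 969 (A-2)
The (k+1)-th unit-bid is $968.
Allocation: A 2, B 2, C 4, D 2. Every unit priced at $968.
Revenue = 10 × 968 = $9,680.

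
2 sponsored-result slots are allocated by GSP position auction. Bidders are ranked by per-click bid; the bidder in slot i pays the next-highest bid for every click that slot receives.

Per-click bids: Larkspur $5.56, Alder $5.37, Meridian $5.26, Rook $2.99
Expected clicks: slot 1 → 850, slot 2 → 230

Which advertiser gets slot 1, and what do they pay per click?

Larkspur; $5.37 per click

Per-click bids in order: $5.56 (Larkspur) > $5.37 (Alder) > $5.26 (Meridian) > …
Slot 1 goes to the first-ranked bidder, Larkspur, who pays the next bid down: $5.37/click.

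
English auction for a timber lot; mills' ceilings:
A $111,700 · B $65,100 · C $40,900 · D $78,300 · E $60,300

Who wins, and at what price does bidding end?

Limits in order: 111,700 (A) > 78,300 (D) > 65,100 (B) > 60,300 (E) > 40,900 (C)
Bidding ends when D exits at $78,300; A takes it.

A wins at $78,300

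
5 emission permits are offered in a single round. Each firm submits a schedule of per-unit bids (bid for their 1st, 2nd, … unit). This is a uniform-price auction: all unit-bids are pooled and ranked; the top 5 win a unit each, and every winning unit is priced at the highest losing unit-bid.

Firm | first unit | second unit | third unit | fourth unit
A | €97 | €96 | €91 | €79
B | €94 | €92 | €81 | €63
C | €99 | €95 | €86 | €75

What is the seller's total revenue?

Total revenue: €460

Merging the schedules and taking the best 5: 99 (C-1), 97 (A-1), 96 (A-2), 95 (C-2), 94 (B-1)
First bid not allocated: €92.
Allocation: A 2, B 1, C 2. Every unit priced at €92.
Revenue = 5 × 92 = €460.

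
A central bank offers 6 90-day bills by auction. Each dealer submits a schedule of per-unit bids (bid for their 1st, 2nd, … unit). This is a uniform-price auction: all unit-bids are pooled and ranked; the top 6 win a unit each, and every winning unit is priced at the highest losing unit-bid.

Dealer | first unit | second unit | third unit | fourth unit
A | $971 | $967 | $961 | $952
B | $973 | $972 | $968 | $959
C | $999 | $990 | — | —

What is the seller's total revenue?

Total revenue: $5,802

Merging the schedules and taking the best 6: 999 (C-1), 990 (C-2), 973 (B-1), 972 (B-2), 971 (A-1), 968 (B-3)
The (k+1)-th unit-bid is $967.
Allocation: A 1, B 3, C 2. Every unit priced at $967.
Revenue = 6 × 967 = $5,802.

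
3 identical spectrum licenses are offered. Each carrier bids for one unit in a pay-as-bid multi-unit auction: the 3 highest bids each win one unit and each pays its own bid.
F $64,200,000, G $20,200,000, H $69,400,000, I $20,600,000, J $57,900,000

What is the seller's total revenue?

Sorting: 69,400,000 (H), 64,200,000 (F), 57,900,000 (J), 20,600,000 (I), 20,200,000 (G)
Top 3: H, F, J.
Total revenue = 69,400,000 + 64,200,000 + 57,900,000 = $191,500,000.

Total revenue: $191,500,000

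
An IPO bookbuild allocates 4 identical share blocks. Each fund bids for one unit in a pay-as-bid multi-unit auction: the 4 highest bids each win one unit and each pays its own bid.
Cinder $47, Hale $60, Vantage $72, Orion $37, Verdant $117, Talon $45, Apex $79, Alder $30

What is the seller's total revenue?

Bids ranked high→low: 117 (Verdant), 79 (Apex), 72 (Vantage), 60 (Hale), 47 (Cinder), 45 (Talon), …
Top 4: Verdant, Apex, Vantage, Hale.
Total revenue = 117 + 79 + 72 + 60 = $328.

Total revenue: $328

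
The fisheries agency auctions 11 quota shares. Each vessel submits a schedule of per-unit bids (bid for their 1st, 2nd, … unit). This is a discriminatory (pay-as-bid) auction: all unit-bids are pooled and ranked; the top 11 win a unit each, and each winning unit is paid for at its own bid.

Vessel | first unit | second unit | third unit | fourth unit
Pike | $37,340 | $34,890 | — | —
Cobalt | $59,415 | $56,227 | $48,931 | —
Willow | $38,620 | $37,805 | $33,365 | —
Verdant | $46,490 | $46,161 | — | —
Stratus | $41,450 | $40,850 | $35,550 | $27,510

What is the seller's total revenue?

Total revenue: $488,839

Merging the schedules and taking the best 11: 59,415 (Cobalt-1), 56,227 (Cobalt-2), 48,931 (Cobalt-3), 46,490 (Verdant-1), 46,161 (Verdant-2), 41,450 (Stratus-1), 40,850 (Stratus-2), 38,620 (Willow-1), 37,805 (Willow-2), 37,340 (Pike-1), 35,550 (Stratus-3)
Next rejected bid: $34,890 (not a price — pay-as-bid).
Each winning unit pays its own bid.
Revenue = 59,415 + 56,227 + 48,931 + 46,490 + 46,161 + 41,450 + 40,850 + 38,620 + 37,805 + 37,340 + 35,550 = $488,839.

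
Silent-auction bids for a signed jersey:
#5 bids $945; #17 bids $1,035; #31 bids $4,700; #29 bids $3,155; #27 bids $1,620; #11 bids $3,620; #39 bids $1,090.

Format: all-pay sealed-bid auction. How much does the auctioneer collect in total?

Total revenue: $16,165

Bids in order: 4,700 (#31) > 3,620 (#11) > 3,155 (#29) > 1,620 (#27) > 1,090 (#39) > 1,035 (#17) > …
Every bidder forfeits their bid regardless of winning.
Revenue = 945 + 1,035 + 4,700 + 3,155 + 1,620 + 3,620 + 1,090 = $16,165.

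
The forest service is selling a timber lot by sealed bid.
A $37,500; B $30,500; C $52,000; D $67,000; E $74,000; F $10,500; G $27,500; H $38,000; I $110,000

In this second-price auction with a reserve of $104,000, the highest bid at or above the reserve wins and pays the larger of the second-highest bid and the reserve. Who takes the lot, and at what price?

I pays $104,000

Bids ranked: 110,000 (I) > 74,000 (E) > 67,000 (D) > 52,000 (C) > 38,000 (H) > 37,500 (A) > …
I has the top bid at or above the reserve ($110,000).
Second-highest bid $74,000 is below the reserve $104,000, so the reserve binds → payment $104,000.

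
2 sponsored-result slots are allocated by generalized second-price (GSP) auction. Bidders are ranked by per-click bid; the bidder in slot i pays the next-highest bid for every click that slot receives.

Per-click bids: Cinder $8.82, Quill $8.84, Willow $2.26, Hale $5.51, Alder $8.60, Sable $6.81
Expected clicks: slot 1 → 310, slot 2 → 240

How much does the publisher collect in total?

Sorting advertisers: $8.84 (Quill) > $8.82 (Cinder) > $8.60 (Alder) > …
Slot 1: Quill pays $8.82 × 310 = $2734.20
Slot 2: Cinder pays $8.60 × 240 = $2064.00
Total = $4798.20

Total revenue: $4798.20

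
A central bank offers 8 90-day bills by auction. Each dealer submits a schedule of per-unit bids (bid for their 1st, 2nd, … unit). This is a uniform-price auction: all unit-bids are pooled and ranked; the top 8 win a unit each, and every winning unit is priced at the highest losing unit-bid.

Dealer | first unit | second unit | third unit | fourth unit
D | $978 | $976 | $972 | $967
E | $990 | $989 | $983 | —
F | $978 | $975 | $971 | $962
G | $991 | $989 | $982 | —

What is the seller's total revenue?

Total revenue: $7,808

Merging the schedules and taking the best 8: 991 (G-1), 990 (E-1), 989 (E-2), 989 (G-2), 983 (E-3), 982 (G-3), 978 (D-1), 978 (F-1)
Highest rejected unit-bid = $976.
Allocation: D 1, E 3, F 1, G 3. Every unit priced at $976.
Revenue = 8 × 976 = $7,808.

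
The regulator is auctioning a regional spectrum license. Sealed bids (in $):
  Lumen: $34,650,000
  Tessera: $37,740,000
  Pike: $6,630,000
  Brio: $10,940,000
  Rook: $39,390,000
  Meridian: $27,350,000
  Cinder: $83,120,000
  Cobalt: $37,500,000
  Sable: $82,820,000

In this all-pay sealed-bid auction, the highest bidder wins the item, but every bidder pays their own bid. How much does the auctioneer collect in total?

Bids in order: 83,120,000 (Cinder) > 82,820,000 (Sable) > 39,390,000 (Rook) > 37,740,000 (Tessera) > 37,500,000 (Cobalt) > 34,650,000 (Lumen) > …
Cinder wins with the top bid; all bids are sunk regardless.
Every bidder forfeits their bid regardless of winning.
Revenue = 34,650,000 + 37,740,000 + 6,630,000 + 10,940,000 + 39,390,000 + 27,350,000 + 83,120,000 + 37,500,000 + 82,820,000 = $360,140,000.

Total revenue: $360,140,000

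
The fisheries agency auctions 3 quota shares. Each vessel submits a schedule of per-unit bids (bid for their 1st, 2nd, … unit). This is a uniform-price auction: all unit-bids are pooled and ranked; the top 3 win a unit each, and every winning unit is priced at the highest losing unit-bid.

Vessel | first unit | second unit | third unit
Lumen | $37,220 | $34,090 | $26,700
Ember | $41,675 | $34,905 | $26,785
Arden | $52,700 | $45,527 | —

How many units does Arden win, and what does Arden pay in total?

All unit-bids, highest first — top 3: 52,700 (Arden-1), 45,527 (Arden-2), 41,675 (Ember-1)
First bid not allocated: $37,220.
Arden wins 2 unit(s) at $37,220 each.

Arden: 2 units, pays $74,440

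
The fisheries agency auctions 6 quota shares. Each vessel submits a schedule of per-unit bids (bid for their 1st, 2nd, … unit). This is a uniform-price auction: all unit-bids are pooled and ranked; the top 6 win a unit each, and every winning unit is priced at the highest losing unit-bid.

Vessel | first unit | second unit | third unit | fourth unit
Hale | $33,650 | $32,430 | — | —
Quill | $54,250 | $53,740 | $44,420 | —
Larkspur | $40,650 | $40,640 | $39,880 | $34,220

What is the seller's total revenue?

All unit-bids, highest first — top 6: 54,250 (Quill-1), 53,740 (Quill-2), 44,420 (Quill-3), 40,650 (Larkspur-1), 40,640 (Larkspur-2), 39,880 (Larkspur-3)
The (k+1)-th unit-bid is $34,220.
Allocation: Larkspur 3, Quill 3. Every unit priced at $34,220.
Revenue = 6 × 34,220 = $205,320.

Total revenue: $205,320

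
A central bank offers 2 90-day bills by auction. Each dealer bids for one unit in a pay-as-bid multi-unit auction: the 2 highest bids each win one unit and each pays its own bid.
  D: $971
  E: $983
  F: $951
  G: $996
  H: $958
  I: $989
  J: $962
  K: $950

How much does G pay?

G pays $996

Sorting: 996 (G), 989 (I), 983 (E), 971 (D), …
Winners (2 units): G, I.
G wins → own bid $996.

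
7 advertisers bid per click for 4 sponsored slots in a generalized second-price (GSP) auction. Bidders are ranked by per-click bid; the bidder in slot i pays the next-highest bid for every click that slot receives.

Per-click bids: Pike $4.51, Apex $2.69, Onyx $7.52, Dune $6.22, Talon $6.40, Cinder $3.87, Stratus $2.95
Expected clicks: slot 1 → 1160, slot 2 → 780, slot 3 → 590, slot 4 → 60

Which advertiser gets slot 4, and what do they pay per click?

Sorting advertisers: $7.52 (Onyx) > $6.40 (Talon) > $6.22 (Dune) > $4.51 (Pike) > $3.87 (Cinder) > …
Slot 4 goes to the fourth-ranked bidder, Pike, who pays the next bid down: $3.87/click.

Pike; $3.87 per click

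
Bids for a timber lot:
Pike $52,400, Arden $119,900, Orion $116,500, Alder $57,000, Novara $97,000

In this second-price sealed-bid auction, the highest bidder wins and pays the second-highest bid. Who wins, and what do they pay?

Second-price sealed-bid auction: the highest bidder wins and pays the second-highest bid.
Bids ranked: 119,900 (Arden) > 116,500 (Orion) > 97,000 (Novara) > 57,000 (Alder) > 52,400 (Pike)
Arden wins with the highest bid; price is set by the runner-up at $116,500.

Arden pays $116,500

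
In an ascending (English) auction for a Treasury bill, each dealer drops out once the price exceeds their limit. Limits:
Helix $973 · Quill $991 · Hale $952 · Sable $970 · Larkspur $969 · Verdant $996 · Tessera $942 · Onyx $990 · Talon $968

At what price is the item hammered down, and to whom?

Ascending (English) auction: the price rises until one bidder remains; the winner pays the price at which the last rival dropped out.
Limits in order: 996 (Verdant) > 991 (Quill) > 990 (Onyx) > 973 (Helix) > 970 (Sable) > 969 (Larkspur) > …
Bidding ends when Quill exits at $991; Verdant takes it.

Verdant wins at $991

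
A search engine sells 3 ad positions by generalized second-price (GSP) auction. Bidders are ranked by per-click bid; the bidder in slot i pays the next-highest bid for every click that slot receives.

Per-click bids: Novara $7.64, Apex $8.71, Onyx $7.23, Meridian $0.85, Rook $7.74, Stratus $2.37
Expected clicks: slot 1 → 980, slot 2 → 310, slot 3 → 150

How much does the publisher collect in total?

Per-click bids in order: $8.71 (Apex) > $7.74 (Rook) > $7.64 (Novara) > $7.23 (Onyx) > …
Slot 1: Apex pays $7.74 × 980 = $7585.20
Slot 2: Rook pays $7.64 × 310 = $2368.40
Slot 3: Novara pays $7.23 × 150 = $1084.50
Total = $11038.10

Total revenue: $11038.10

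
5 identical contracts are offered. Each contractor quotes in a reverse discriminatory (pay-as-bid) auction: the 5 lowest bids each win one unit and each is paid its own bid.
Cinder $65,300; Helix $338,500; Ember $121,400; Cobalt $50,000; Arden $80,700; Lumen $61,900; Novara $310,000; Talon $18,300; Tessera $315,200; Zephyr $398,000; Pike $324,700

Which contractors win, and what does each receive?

Sorting: 18,300 (Talon), 50,000 (Cobalt), 61,900 (Lumen), 65,300 (Cinder), 80,700 (Arden), 121,400 (Ember), 310,000 (Novara), …
The 5 lowest are Talon, Cobalt, Lumen, Cinder, Arden.
Each winner is paid its own bid: Talon $18,300, Cobalt $50,000, Lumen $61,900, Cinder $65,300, Arden $80,700.

Talon $18,300, Cobalt $50,000, Lumen $61,900, Cinder $65,300, Arden $80,700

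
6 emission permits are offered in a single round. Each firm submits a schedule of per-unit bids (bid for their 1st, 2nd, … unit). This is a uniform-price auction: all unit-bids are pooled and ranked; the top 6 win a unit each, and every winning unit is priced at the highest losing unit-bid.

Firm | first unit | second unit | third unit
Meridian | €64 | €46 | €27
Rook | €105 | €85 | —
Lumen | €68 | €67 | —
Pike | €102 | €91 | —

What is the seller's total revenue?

Total revenue: €384

All unit-bids, highest first — top 6: 105 (Rook-1), 102 (Pike-1), 91 (Pike-2), 85 (Rook-2), 68 (Lumen-1), 67 (Lumen-2)
The (k+1)-th unit-bid is €64.
Allocation: Lumen 2, Pike 2, Rook 2. Every unit priced at €64.
Revenue = 6 × 64 = €384.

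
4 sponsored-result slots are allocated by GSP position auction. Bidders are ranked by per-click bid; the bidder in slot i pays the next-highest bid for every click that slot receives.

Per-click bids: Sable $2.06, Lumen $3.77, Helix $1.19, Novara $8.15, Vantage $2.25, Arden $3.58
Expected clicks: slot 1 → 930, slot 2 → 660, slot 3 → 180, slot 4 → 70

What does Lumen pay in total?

Lumen pays $2362.80

Ranked by bid: $8.15 (Novara) > $3.77 (Lumen) > $3.58 (Arden) > $2.25 (Vantage) > $2.06 (Sable) > …
Lumen holds slot 2 → pays next bid $3.58 × 660 clicks = $2362.80.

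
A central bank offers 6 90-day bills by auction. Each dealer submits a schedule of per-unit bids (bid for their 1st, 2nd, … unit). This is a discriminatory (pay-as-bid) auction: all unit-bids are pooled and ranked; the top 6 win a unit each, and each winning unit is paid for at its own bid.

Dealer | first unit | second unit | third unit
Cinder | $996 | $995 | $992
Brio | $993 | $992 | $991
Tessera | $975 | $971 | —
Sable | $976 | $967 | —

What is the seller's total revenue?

Total revenue: $5,959

Pooled unit-bids ranked (top 6): 996 (Cinder-1), 995 (Cinder-2), 993 (Brio-1), 992 (Cinder-3), 992 (Brio-2), 991 (Brio-3)
Next rejected bid: $976 (not a price — pay-as-bid).
Each winning unit pays its own bid.
Revenue = 996 + 995 + 993 + 992 + 992 + 991 = $5,959.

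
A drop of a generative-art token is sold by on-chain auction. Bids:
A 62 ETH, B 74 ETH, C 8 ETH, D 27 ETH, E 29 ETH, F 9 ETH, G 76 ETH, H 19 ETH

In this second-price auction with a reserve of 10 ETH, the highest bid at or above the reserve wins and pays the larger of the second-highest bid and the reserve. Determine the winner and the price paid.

G pays 74 ETH

Sorting bids: 76 (G) > 74 (B) > 62 (A) > 29 (E) > 27 (D) > 19 (H) > …
Highest eligible bid: G at 76 ETH.
Second-highest bid 74 ETH exceeds the reserve 10 ETH → payment 74 ETH.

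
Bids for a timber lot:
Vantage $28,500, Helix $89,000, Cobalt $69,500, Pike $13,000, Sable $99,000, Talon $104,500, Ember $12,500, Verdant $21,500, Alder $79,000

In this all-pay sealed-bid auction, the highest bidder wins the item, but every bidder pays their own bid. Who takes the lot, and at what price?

Talon pays $104,500

Bids in order: 104,500 (Talon) > 99,000 (Sable) > 89,000 (Helix) > 79,000 (Alder) > 69,500 (Cobalt) > 28,500 (Vantage) > …
Talon wins with the top bid; all bids are sunk regardless.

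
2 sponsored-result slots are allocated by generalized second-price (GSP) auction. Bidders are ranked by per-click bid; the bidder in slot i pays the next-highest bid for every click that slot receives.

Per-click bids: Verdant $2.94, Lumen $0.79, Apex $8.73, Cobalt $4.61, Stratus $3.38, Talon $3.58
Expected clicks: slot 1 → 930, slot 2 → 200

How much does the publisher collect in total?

Total revenue: $5003.30

Ranked by bid: $8.73 (Apex) > $4.61 (Cobalt) > $3.58 (Talon) > …
Slot 1: Apex pays $4.61 × 930 = $4287.30
Slot 2: Cobalt pays $3.58 × 200 = $716.00
Total = $5003.30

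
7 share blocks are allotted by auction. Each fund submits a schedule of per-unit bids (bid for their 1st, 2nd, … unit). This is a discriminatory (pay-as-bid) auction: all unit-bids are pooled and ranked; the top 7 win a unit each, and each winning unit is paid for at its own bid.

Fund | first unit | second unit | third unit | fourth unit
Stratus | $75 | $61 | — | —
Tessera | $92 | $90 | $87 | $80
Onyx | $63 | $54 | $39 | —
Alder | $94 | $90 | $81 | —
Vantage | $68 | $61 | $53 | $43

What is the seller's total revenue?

Total revenue: $614

Merging the schedules and taking the best 7: 94 (Alder-1), 92 (Tessera-1), 90 (Tessera-2), 90 (Alder-2), 87 (Tessera-3), 81 (Alder-3), 80 (Tessera-4)
Next rejected bid: $75 (not a price — pay-as-bid).
Each winning unit pays its own bid.
Revenue = 94 + 92 + 90 + 90 + 87 + 81 + 80 = $614.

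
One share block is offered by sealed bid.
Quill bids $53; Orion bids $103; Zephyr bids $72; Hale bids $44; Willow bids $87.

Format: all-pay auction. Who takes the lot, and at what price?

Sorting bids: 103 (Orion) > 87 (Willow) > 72 (Zephyr) > 53 (Quill) > 44 (Hale)
Orion wins with the top bid; all bids are sunk regardless.

Orion pays $103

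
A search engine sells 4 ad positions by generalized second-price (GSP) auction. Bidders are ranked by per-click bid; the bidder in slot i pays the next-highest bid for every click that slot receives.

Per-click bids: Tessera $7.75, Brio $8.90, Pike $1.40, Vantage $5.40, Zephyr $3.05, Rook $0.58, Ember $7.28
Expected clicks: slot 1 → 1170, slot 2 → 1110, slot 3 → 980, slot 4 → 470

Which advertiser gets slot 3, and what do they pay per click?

Ember; $5.40 per click

Ranked by bid: $8.90 (Brio) > $7.75 (Tessera) > $7.28 (Ember) > $5.40 (Vantage) > $3.05 (Zephyr) > …
Slot 3 goes to the third-ranked bidder, Ember, who pays the next bid down: $5.40/click.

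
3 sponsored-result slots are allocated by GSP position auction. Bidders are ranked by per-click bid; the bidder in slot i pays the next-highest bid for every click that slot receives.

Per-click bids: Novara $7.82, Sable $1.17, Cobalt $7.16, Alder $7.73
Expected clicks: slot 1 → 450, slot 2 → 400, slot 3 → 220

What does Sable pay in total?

Ranked by bid: $7.82 (Novara) > $7.73 (Alder) > $7.16 (Cobalt) > $1.17 (Sable)
Sable ranks below slot 3 → no slot, pays nothing.

Sable pays $0.00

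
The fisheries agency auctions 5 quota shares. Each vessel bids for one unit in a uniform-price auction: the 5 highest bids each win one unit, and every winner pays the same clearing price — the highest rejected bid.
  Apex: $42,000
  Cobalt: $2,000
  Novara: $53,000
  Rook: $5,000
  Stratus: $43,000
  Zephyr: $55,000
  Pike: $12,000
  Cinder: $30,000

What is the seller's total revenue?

Total revenue: $60,000

Ordering the bids: 55,000 (Zephyr), 53,000 (Novara), 43,000 (Stratus), 42,000 (Apex), 30,000 (Cinder), 12,000 (Pike), 5,000 (Rook), …
The 5 highest are Zephyr, Novara, Stratus, Apex, Cinder.
Clearing price = highest rejected bid = $12,000.
Total revenue = 5 × $12,000 = $60,000.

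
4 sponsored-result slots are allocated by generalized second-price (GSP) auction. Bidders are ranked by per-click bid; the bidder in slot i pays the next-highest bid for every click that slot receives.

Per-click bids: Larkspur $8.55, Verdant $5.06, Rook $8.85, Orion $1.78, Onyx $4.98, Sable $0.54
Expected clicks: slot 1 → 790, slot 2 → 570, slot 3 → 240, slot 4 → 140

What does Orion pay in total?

Orion pays $0.00

Per-click bids in order: $8.85 (Rook) > $8.55 (Larkspur) > $5.06 (Verdant) > $4.98 (Onyx) > $1.78 (Orion) > …
Orion ranks below slot 4 → no slot, pays nothing.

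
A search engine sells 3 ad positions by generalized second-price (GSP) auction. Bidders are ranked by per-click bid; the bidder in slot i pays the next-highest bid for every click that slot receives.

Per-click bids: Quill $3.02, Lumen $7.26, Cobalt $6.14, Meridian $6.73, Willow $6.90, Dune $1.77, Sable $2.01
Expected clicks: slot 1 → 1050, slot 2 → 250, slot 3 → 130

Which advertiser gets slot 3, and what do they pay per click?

Meridian; $6.14 per click

Sorting advertisers: $7.26 (Lumen) > $6.90 (Willow) > $6.73 (Meridian) > $6.14 (Cobalt) > …
Slot 3 goes to the third-ranked bidder, Meridian, who pays the next bid down: $6.14/click.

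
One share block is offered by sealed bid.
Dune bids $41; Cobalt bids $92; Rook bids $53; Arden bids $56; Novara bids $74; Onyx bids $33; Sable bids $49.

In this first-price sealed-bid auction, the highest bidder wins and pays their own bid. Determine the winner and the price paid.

Bids in order: 92 (Cobalt) > 74 (Novara) > 56 (Arden) > 53 (Rook) > 49 (Sable) > 41 (Dune) > …
First-price: Cobalt pays what they bid, $92.

Cobalt pays $92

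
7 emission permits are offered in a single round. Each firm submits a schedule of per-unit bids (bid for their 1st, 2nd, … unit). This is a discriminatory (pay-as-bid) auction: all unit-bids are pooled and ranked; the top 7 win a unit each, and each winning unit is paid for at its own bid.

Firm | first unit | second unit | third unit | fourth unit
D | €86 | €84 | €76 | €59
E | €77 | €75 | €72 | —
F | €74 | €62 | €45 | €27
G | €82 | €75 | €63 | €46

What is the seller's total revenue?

Total revenue: €555

All unit-bids, highest first — top 7: 86 (D-1), 84 (D-2), 82 (G-1), 77 (E-1), 76 (D-3), 75 (E-2), 75 (G-2)
Next rejected bid: €74 (not a price — pay-as-bid).
Each winning unit pays its own bid.
Revenue = 86 + 84 + 82 + 77 + 76 + 75 + 75 = €555.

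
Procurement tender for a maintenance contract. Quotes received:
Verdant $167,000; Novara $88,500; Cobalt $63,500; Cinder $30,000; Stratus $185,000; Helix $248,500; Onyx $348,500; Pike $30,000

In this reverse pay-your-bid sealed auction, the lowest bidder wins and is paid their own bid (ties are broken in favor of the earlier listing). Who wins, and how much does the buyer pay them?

Sorting bids: 30,000 (Cinder) < 30,000 (Pike) < 63,500 (Cobalt) < 88,500 (Novara) < 167,000 (Verdant) < 185,000 (Stratus) < …
Cinder and Pike tie at $30,000; tie-break gives it to Cinder.
Cinder is lowest → is paid own bid, $30,000.

Cinder is paid $30,000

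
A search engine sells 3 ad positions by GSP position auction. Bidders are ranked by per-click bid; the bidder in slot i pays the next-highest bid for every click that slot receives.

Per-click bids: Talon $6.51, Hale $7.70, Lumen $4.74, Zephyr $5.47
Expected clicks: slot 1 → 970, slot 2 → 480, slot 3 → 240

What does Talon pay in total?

Talon pays $2625.60

Per-click bids in order: $7.70 (Hale) > $6.51 (Talon) > $5.47 (Zephyr) > $4.74 (Lumen)
Talon holds slot 2 → pays next bid $5.47 × 480 clicks = $2625.60.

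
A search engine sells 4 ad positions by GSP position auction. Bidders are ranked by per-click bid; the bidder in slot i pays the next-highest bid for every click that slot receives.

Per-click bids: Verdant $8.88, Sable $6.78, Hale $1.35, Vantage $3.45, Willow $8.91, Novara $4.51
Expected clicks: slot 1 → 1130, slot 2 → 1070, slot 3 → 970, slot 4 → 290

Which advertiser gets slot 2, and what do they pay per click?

Verdant; $6.78 per click

Per-click bids in order: $8.91 (Willow) > $8.88 (Verdant) > $6.78 (Sable) > $4.51 (Novara) > $3.45 (Vantage) > …
Slot 2 goes to the second-ranked bidder, Verdant, who pays the next bid down: $6.78/click.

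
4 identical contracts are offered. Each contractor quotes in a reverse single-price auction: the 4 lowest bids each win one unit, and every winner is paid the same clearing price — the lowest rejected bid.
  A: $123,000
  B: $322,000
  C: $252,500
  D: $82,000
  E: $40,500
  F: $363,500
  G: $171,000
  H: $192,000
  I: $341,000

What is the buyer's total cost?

Bids ranked low→high: 40,500 (E), 82,000 (D), 123,000 (A), 171,000 (G), 192,000 (H), 252,500 (C), …
Winners (4 units): E, D, A, G.
Lowest unsuccessful bid: $192,000 → clearing price.
Total cost = 4 × $192,000 = $768,000.

Total cost: $768,000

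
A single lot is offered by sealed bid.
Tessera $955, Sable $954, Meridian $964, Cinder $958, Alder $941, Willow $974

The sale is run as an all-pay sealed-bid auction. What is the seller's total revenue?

Bids in order: 974 (Willow) > 964 (Meridian) > 958 (Cinder) > 955 (Tessera) > 954 (Sable) > 941 (Alder)
Willow wins with the top bid; all bids are sunk regardless.
Every bidder forfeits their bid regardless of winning.
Revenue = 955 + 954 + 964 + 958 + 941 + 974 = $5,746.

Total revenue: $5,746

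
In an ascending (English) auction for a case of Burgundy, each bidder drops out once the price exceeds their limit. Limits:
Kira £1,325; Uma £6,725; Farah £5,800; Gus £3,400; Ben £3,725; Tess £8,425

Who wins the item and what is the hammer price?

Limits ranked: 8,425 (Tess) > 6,725 (Uma) > 5,800 (Farah) > 3,725 (Ben) > 3,400 (Gus) > 1,325 (Kira)
Bidding ends when Uma exits at £6,725; Tess takes it.

Tess wins at £6,725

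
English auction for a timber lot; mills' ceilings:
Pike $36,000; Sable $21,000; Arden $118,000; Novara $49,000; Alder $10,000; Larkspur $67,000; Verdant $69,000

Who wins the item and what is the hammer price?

Arden wins at $69,000

Limits ranked: 118,000 (Arden) > 69,000 (Verdant) > 67,000 (Larkspur) > 49,000 (Novara) > 36,000 (Pike) > 21,000 (Sable) > …
Verdant is the last rival to drop out, at $69,000; Arden remains and wins at that price.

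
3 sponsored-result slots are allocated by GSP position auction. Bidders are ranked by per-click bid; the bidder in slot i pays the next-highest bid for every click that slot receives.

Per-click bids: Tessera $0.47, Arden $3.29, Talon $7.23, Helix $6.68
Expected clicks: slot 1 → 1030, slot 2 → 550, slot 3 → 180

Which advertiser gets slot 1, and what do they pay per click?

Talon; $6.68 per click

Ranked by bid: $7.23 (Talon) > $6.68 (Helix) > $3.29 (Arden) > $0.47 (Tessera)
Slot 1 goes to the first-ranked bidder, Talon, who pays the next bid down: $6.68/click.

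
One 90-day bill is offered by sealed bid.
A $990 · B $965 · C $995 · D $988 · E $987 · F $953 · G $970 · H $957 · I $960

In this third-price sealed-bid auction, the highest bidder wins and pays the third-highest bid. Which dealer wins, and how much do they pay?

Rule: the highest bidder wins and pays the third-highest bid.
Bids ranked: 995 (C) > 990 (A) > 988 (D) > 987 (E) > 970 (G) > 965 (B) > …
C wins; payment is bid #3 in the ranking = $988.

C pays $988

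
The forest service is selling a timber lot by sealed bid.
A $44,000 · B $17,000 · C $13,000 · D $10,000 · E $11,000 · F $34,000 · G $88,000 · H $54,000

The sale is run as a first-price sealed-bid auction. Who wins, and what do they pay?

G pays $88,000

First-price sealed-bid auction: the highest bidder wins and pays their own bid.
Bids in order: 88,000 (G) > 54,000 (H) > 44,000 (A) > 34,000 (F) > 17,000 (B) > 13,000 (C) > …
First-price: G pays what they bid, $88,000.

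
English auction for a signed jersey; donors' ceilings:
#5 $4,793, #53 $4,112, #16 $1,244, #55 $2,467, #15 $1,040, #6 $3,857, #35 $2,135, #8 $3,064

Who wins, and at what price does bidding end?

Limits ranked: 4,793 (#5) > 4,112 (#53) > 3,857 (#6) > 3,064 (#8) > 2,467 (#55) > 2,135 (#35) > …
Bidding ends when #53 exits at $4,112; #5 takes it.

#5 wins at $4,112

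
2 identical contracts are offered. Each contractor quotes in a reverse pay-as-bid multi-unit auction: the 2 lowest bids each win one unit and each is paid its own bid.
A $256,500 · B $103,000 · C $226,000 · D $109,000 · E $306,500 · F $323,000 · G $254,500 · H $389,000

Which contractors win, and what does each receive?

Bids ranked low→high: 103,000 (B), 109,000 (D), 226,000 (C), 254,500 (G), …
Lowest 2: B, D.
Each winner is paid its own bid: B $103,000, D $109,000.

B $103,000, D $109,000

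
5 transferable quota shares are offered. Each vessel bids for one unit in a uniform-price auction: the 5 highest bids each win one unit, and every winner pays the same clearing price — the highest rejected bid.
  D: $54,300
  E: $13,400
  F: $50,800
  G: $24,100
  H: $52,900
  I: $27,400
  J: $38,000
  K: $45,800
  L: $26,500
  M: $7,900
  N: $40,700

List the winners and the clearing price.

D, H, F, K, N; each pays $38,000

Ordering the bids: 54,300 (D), 52,900 (H), 50,800 (F), 45,800 (K), 40,700 (N), 38,000 (J), 27,400 (I), …
Winners (5 units): D, H, F, K, N.
First losing bid is J's $38,000, which sets the uniform price.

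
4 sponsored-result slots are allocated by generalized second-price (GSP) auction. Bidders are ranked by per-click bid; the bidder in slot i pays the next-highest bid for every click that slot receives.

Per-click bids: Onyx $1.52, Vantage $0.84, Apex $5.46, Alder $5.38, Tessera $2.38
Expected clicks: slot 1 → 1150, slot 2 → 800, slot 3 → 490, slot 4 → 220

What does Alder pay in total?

Alder pays $1904.00

Sorting advertisers: $5.46 (Apex) > $5.38 (Alder) > $2.38 (Tessera) > $1.52 (Onyx) > $0.84 (Vantage)
Alder holds slot 2 → pays next bid $2.38 × 800 clicks = $1904.00.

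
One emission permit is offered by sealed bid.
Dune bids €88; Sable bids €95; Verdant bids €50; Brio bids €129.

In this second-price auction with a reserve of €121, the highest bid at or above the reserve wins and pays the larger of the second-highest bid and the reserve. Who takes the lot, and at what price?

Rule: the highest bid at or above the reserve wins and pays the larger of the second-highest bid and the reserve.
Bids ranked: 129 (Brio) > 95 (Sable) > 88 (Dune) > 50 (Verdant)
Highest eligible bid: Brio at €129.
Second-highest bid €95 is below the reserve €121, so the reserve binds → payment €121.

Brio pays €121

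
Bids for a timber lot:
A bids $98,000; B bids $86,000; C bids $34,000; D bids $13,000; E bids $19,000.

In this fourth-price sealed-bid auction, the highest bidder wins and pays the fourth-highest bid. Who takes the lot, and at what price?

Bids in order: 98,000 (A) > 86,000 (B) > 34,000 (C) > 19,000 (E) > 13,000 (D)
A wins; payment is bid #4 in the ranking = $19,000.

A pays $19,000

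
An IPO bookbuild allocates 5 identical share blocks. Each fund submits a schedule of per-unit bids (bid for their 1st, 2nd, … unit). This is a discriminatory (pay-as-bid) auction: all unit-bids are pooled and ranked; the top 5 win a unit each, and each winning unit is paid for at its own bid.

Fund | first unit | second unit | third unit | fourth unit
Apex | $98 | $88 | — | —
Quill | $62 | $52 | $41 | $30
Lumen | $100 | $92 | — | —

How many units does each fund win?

Apex 2, Lumen 2, Quill 1

Pooled unit-bids ranked (top 5): 100 (Lumen-1), 98 (Apex-1), 92 (Lumen-2), 88 (Apex-2), 62 (Quill-1)
Next rejected bid: $52 (not a price — pay-as-bid).
Allocation: Apex 2, Lumen 2, Quill 1.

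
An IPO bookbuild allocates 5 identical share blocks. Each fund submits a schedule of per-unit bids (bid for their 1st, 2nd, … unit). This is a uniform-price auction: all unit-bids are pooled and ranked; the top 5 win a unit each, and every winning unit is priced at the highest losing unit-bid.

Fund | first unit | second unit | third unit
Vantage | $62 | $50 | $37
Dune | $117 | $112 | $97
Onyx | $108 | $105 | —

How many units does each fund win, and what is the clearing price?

Dune 3, Onyx 2; clearing price $62

Merging the schedules and taking the best 5: 117 (Dune-1), 112 (Dune-2), 108 (Onyx-1), 105 (Onyx-2), 97 (Dune-3)
Highest rejected unit-bid = $62.
Allocation: Dune 3, Onyx 2.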